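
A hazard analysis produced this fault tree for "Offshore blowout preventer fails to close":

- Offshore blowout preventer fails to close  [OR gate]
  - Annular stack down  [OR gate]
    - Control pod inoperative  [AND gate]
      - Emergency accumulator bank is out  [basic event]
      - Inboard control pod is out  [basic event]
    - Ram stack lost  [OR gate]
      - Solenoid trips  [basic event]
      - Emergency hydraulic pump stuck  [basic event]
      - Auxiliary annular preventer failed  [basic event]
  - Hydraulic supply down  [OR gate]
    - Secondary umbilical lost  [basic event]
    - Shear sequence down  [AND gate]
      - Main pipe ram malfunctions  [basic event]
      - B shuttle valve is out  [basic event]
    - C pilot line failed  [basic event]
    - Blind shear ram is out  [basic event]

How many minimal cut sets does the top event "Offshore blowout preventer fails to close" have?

8

Control pod inoperative [AND]: one cut set from each child combined → 1 × 1 = 1 cut set(s).
Ram stack lost [OR]: union of children's cut sets → 3 cut set(s).
Annular stack down [OR]: union of children's cut sets → 4 cut set(s).
Shear sequence down [AND]: one cut set from each child combined → 1 × 1 = 1 cut set(s).
Hydraulic supply down [OR]: union of children's cut sets → 4 cut set(s).
Offshore blowout preventer fails to close [OR]: union of children's cut sets → 8 cut set(s).
Minimal cut sets: {Emergency accumulator bank is out, Inboard control pod is out}; {Solenoid trips}; {Emergency hydraulic pump stuck}; {Auxiliary annular preventer failed}; {Secondary umbilical lost}; {B shuttle valve is out, Main pipe ram malfunctions}; {C pilot line failed}; {Blind shear ram is out}.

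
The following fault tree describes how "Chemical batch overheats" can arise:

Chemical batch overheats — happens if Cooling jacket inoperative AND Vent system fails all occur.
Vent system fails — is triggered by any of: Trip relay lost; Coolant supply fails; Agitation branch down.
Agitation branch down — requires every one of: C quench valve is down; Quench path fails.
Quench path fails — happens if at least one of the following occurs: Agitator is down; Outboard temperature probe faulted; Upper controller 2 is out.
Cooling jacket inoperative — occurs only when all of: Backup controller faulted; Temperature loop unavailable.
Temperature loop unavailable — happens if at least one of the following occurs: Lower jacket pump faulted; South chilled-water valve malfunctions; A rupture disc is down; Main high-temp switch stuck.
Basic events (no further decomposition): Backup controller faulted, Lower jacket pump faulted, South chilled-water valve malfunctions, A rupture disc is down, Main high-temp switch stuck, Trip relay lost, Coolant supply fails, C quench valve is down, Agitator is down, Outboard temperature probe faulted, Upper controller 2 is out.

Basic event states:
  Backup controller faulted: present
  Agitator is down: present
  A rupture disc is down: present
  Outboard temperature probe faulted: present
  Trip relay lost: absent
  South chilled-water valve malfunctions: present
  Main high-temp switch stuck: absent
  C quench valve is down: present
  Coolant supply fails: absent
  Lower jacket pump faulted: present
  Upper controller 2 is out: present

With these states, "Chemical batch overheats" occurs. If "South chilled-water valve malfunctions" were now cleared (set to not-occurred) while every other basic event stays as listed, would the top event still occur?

Counterfactual: set "South chilled-water valve malfunctions" to not occurred.
Temperature loop unavailable [OR]: Lower jacket pump faulted=occurs, South chilled-water valve malfunctions=not, A rupture disc is down=occurs, Main high-temp switch stuck=not → at least one input occurs → occurs.
Cooling jacket inoperative [AND]: Backup controller faulted=occurs, Temperature loop unavailable=occurs → all inputs occur → occurs.
Quench path fails [OR]: Agitator is down=occurs, Outboard temperature probe faulted=occurs, Upper controller 2 is out=occurs → at least one input occurs → occurs.
Agitation branch down [AND]: C quench valve is down=occurs, Quench path fails=occurs → all inputs occur → occurs.
Vent system fails [OR]: Trip relay lost=not, Coolant supply fails=not, Agitation branch down=occurs → at least one input occurs → occurs.
Chemical batch overheats [AND]: Cooling jacket inoperative=occurs, Vent system fails=occurs → all inputs occur → occurs.

Yes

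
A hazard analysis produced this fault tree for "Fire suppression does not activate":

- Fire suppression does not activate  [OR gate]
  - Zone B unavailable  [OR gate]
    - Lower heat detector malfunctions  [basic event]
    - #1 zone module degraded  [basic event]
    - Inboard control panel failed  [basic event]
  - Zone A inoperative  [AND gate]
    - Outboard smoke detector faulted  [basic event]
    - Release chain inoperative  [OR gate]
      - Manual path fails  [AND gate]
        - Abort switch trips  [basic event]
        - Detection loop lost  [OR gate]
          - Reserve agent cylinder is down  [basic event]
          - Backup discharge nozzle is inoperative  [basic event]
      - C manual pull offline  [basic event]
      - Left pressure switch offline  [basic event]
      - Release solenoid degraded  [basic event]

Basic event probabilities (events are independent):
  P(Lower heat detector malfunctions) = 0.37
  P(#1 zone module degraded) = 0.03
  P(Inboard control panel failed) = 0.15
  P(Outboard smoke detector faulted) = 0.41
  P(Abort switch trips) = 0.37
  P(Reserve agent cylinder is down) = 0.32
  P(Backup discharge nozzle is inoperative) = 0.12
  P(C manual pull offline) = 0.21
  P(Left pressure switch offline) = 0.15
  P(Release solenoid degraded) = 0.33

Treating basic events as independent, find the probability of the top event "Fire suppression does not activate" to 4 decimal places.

P(Zone B unavailable) [OR] = 1 − (1−0.37) × (1−0.03) × (1−0.15) = 0.480565
P(Detection loop lost) [OR] = 1 − (1−0.32) × (1−0.12) = 0.401600
P(Manual path fails) [AND] = 0.37 × 0.401600 = 0.148592
P(Release chain inoperative) [OR] = 1 − (1−0.148592) × (1−0.21) × (1−0.15) × (1−0.33) = 0.616947
P(Zone A inoperative) [AND] = 0.41 × 0.616947 = 0.252948
P(Fire suppression does not activate) [OR] = 1 − (1−0.480565) × (1−0.252948) = 0.611955
Rounded to 4 decimal places: P(Fire suppression does not activate) ≈ 0.6120.

0.6120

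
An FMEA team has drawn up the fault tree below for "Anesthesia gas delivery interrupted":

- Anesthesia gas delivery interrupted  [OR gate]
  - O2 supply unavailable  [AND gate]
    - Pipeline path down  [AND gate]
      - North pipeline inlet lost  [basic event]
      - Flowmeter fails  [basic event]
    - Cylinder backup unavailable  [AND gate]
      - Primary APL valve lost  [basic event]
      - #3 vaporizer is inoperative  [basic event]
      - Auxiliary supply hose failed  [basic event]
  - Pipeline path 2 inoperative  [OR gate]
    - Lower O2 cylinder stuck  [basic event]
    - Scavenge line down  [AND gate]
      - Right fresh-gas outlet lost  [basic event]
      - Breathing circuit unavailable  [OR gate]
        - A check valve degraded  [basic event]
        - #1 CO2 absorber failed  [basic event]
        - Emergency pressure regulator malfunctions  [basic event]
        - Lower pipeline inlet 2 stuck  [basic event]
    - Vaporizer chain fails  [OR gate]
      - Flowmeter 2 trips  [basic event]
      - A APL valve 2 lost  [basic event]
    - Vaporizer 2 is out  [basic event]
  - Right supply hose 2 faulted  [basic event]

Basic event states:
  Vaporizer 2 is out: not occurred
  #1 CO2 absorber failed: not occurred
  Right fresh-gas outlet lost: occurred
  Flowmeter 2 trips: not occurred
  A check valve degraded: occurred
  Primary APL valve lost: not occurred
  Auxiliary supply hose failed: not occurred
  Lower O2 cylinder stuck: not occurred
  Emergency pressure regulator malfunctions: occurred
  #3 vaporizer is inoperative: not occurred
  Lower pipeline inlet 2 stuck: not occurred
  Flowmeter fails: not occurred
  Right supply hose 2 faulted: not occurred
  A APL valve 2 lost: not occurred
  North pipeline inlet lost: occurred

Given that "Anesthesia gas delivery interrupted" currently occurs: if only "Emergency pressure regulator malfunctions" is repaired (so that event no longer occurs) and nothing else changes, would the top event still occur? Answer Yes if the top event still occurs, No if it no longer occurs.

Yes

Counterfactual: set "Emergency pressure regulator malfunctions" to not occurred.
Pipeline path down [AND]: North pipeline inlet lost=occurs, Flowmeter fails=not → not all inputs occur → does not occur.
Cylinder backup unavailable [AND]: Primary APL valve lost=not, #3 vaporizer is inoperative=not, Auxiliary supply hose failed=not → not all inputs occur → does not occur.
O2 supply unavailable [AND]: Pipeline path down=not, Cylinder backup unavailable=not → not all inputs occur → does not occur.
Breathing circuit unavailable [OR]: A check valve degraded=occurs, #1 CO2 absorber failed=not, Emergency pressure regulator malfunctions=not, Lower pipeline inlet 2 stuck=not → at least one input occurs → occurs.
Scavenge line down [AND]: Right fresh-gas outlet lost=occurs, Breathing circuit unavailable=occurs → all inputs occur → occurs.
Vaporizer chain fails [OR]: Flowmeter 2 trips=not, A APL valve 2 lost=not → no input occurs → does not occur.
Pipeline path 2 inoperative [OR]: Lower O2 cylinder stuck=not, Scavenge line down=occurs, Vaporizer chain fails=not, Vaporizer 2 is out=not → at least one input occurs → occurs.
Anesthesia gas delivery interrupted [OR]: O2 supply unavailable=not, Pipeline path 2 inoperative=occurs, Right supply hose 2 faulted=not → at least one input occurs → occurs.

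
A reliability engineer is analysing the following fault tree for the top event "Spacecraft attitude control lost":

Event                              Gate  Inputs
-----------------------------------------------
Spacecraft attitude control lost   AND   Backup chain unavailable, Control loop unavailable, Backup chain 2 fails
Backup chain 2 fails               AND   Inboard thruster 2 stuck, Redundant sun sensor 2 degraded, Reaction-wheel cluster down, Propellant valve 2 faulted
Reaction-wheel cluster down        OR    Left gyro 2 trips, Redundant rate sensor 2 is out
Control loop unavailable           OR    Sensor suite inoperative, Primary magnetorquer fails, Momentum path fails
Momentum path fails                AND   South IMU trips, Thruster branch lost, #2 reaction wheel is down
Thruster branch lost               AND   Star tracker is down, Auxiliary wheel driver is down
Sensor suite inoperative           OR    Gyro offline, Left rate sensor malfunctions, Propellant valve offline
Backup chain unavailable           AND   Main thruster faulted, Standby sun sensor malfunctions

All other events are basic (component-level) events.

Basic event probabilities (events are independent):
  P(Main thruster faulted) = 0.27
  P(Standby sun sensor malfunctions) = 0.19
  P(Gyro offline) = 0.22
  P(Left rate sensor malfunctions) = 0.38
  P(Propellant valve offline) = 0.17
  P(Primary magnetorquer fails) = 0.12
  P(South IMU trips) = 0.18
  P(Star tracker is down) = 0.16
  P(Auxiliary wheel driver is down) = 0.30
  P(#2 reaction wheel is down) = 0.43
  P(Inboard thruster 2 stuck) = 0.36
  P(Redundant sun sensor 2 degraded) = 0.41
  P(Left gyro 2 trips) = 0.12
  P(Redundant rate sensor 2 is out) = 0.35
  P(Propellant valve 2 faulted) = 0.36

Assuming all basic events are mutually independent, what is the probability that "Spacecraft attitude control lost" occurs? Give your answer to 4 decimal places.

P(Backup chain unavailable) [AND] = 0.27 × 0.19 = 0.051300
P(Sensor suite inoperative) [OR] = 1 − (1−0.22) × (1−0.38) × (1−0.17) = 0.598612
P(Thruster branch lost) [AND] = 0.16 × 0.30 = 0.048000
P(Momentum path fails) [AND] = 0.18 × 0.048000 × 0.43 = 0.003715
P(Control loop unavailable) [OR] = 1 − (1−0.598612) × (1−0.12) × (1−0.003715) = 0.648091
P(Reaction-wheel cluster down) [OR] = 1 − (1−0.12) × (1−0.35) = 0.428000
P(Backup chain 2 fails) [AND] = 0.36 × 0.41 × 0.428000 × 0.36 = 0.022742
P(Spacecraft attitude control lost) [AND] = 0.051300 × 0.648091 × 0.022742 = 0.000756
Rounded to 4 decimal places: P(Spacecraft attitude control lost) ≈ 0.0008.

0.0008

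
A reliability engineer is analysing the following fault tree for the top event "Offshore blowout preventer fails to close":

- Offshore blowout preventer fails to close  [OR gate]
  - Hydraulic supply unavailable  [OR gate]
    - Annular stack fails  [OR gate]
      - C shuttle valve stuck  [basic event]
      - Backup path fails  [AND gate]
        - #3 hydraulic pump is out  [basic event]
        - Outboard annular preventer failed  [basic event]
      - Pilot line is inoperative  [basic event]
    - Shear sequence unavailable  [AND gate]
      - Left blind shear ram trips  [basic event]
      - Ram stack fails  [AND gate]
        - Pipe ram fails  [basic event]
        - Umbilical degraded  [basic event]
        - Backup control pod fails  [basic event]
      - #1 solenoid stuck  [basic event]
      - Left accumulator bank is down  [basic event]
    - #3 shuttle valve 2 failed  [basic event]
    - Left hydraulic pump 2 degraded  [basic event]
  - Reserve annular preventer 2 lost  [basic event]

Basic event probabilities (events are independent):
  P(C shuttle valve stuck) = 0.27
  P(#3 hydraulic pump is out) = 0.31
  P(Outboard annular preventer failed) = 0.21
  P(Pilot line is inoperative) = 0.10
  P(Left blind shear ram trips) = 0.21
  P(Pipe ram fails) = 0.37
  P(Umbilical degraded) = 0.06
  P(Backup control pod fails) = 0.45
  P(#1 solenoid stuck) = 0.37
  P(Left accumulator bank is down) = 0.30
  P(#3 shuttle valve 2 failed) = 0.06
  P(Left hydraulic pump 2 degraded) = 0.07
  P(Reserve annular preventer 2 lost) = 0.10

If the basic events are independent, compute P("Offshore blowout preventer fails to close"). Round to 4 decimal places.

0.5168

P(Backup path fails) [AND] = 0.31 × 0.21 = 0.065100
P(Annular stack fails) [OR] = 1 − (1−0.27) × (1−0.065100) × (1−0.10) = 0.385771
P(Ram stack fails) [AND] = 0.37 × 0.06 × 0.45 = 0.009990
P(Shear sequence unavailable) [AND] = 0.21 × 0.009990 × 0.37 × 0.30 = 0.000233
P(Hydraulic supply unavailable) [OR] = 1 − (1−0.385771) × (1−0.000233) × (1−0.06) × (1−0.07) = 0.463166
P(Offshore blowout preventer fails to close) [OR] = 1 − (1−0.463166) × (1−0.10) = 0.516849
Rounded to 4 decimal places: P(Offshore blowout preventer fails to close) ≈ 0.5168.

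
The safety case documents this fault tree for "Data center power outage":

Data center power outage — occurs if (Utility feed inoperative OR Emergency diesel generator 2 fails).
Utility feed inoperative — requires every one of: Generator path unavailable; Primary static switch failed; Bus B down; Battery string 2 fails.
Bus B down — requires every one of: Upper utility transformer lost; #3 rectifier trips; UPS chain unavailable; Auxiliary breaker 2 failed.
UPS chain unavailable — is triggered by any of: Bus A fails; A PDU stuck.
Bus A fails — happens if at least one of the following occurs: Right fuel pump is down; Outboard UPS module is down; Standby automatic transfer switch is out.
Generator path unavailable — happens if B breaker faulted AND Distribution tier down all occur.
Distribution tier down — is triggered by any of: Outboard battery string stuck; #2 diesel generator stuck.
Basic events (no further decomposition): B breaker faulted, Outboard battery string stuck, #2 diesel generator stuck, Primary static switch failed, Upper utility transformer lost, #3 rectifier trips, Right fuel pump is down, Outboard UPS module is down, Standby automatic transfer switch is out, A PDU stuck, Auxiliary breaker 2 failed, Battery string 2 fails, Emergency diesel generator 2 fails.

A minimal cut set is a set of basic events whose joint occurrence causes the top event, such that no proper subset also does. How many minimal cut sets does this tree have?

Distribution tier down [OR]: union of children's cut sets → 2 cut set(s).
Generator path unavailable [AND]: one cut set from each child combined → 1 × 2 = 2 cut set(s).
Bus A fails [OR]: union of children's cut sets → 3 cut set(s).
UPS chain unavailable [OR]: union of children's cut sets → 4 cut set(s).
Bus B down [AND]: one cut set from each child combined → 1 × 1 × 4 × 1 = 4 cut set(s).
Utility feed inoperative [AND]: one cut set from each child combined → 2 × 1 × 4 × 1 = 8 cut set(s).
Data center power outage [OR]: union of children's cut sets → 9 cut set(s).
Minimal cut sets: {#3 rectifier trips, Auxiliary breaker 2 failed, B breaker faulted, Battery string 2 fails, Outboard battery string stuck, Primary static switch failed, Right fuel pump is down, Upper utility transformer lost}; {#3 rectifier trips, Auxiliary breaker 2 failed, B breaker faulted, Battery string 2 fails, Outboard UPS module is down, Outboard battery string stuck, Primary static switch failed, Upper utility transformer lost}; {#3 rectifier trips, Auxiliary breaker 2 failed, B breaker faulted, Battery string 2 fails, Outboard battery string stuck, Primary static switch failed, Standby automatic transfer switch is out, Upper utility transformer lost}; {#3 rectifier trips, A PDU stuck, Auxiliary breaker 2 failed, B breaker faulted, Battery string 2 fails, Outboard battery string stuck, Primary static switch failed, Upper utility transformer lost}; {#2 diesel generator stuck, #3 rectifier trips, Auxiliary breaker 2 failed, B breaker faulted, Battery string 2 fails, Primary static switch failed, Right fuel pump is down, Upper utility transformer lost}; {#2 diesel generator stuck, #3 rectifier trips, Auxiliary breaker 2 failed, B breaker faulted, Battery string 2 fails, Outboard UPS module is down, Primary static switch failed, Upper utility transformer lost}; {#2 diesel generator stuck, #3 rectifier trips, Auxiliary breaker 2 failed, B breaker faulted, Battery string 2 fails, Primary static switch failed, Standby automatic transfer switch is out, Upper utility transformer lost}; {#2 diesel generator stuck, #3 rectifier trips, A PDU stuck, Auxiliary breaker 2 failed, B breaker faulted, Battery string 2 fails, Primary static switch failed, Upper utility transformer lost}; {Emergency diesel generator 2 fails}.

9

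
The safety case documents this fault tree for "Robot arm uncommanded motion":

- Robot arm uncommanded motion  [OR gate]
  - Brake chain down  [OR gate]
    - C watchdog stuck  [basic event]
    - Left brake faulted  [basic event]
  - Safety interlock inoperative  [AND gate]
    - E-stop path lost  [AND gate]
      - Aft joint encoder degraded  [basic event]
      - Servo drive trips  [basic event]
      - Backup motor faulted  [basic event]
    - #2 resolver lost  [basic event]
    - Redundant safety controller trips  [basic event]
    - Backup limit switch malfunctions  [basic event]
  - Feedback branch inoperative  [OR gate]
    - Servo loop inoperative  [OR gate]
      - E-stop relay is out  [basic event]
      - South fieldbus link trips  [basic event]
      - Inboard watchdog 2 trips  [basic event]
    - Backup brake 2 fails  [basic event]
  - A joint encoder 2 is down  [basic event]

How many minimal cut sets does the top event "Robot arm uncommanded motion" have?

8

Brake chain down [OR]: union of children's cut sets → 2 cut set(s).
E-stop path lost [AND]: one cut set from each child combined → 1 × 1 × 1 = 1 cut set(s).
Safety interlock inoperative [AND]: one cut set from each child combined → 1 × 1 × 1 × 1 = 1 cut set(s).
Servo loop inoperative [OR]: union of children's cut sets → 3 cut set(s).
Feedback branch inoperative [OR]: union of children's cut sets → 4 cut set(s).
Robot arm uncommanded motion [OR]: union of children's cut sets → 8 cut set(s).
Minimal cut sets: {C watchdog stuck}; {Left brake faulted}; {#2 resolver lost, Aft joint encoder degraded, Backup limit switch malfunctions, Backup motor faulted, Redundant safety controller trips, Servo drive trips}; {E-stop relay is out}; {South fieldbus link trips}; {Inboard watchdog 2 trips}; {Backup brake 2 fails}; {A joint encoder 2 is down}.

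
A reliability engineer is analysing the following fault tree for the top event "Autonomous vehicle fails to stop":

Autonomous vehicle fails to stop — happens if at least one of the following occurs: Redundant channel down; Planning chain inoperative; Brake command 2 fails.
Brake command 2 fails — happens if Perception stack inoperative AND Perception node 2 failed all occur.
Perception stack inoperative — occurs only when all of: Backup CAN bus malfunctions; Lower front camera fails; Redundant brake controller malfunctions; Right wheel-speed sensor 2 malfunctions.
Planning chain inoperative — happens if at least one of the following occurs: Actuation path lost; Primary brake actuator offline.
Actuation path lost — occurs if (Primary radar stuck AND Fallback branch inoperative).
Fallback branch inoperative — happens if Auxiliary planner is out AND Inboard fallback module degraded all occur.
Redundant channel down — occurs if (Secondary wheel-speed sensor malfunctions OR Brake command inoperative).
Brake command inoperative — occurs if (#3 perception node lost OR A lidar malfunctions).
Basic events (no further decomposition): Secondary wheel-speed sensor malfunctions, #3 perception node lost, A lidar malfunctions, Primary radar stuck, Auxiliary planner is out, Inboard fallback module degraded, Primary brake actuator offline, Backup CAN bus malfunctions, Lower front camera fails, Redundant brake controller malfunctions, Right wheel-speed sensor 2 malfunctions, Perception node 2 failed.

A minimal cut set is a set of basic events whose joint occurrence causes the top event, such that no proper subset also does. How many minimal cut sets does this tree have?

6

Brake command inoperative [OR]: union of children's cut sets → 2 cut set(s).
Redundant channel down [OR]: union of children's cut sets → 3 cut set(s).
Fallback branch inoperative [AND]: one cut set from each child combined → 1 × 1 = 1 cut set(s).
Actuation path lost [AND]: one cut set from each child combined → 1 × 1 = 1 cut set(s).
Planning chain inoperative [OR]: union of children's cut sets → 2 cut set(s).
Perception stack inoperative [AND]: one cut set from each child combined → 1 × 1 × 1 × 1 = 1 cut set(s).
Brake command 2 fails [AND]: one cut set from each child combined → 1 × 1 = 1 cut set(s).
Autonomous vehicle fails to stop [OR]: union of children's cut sets → 6 cut set(s).
Minimal cut sets: {Secondary wheel-speed sensor malfunctions}; {#3 perception node lost}; {A lidar malfunctions}; {Auxiliary planner is out, Inboard fallback module degraded, Primary radar stuck}; {Primary brake actuator offline}; {Backup CAN bus malfunctions, Lower front camera fails, Perception node 2 failed, Redundant brake controller malfunctions, Right wheel-speed sensor 2 malfunctions}.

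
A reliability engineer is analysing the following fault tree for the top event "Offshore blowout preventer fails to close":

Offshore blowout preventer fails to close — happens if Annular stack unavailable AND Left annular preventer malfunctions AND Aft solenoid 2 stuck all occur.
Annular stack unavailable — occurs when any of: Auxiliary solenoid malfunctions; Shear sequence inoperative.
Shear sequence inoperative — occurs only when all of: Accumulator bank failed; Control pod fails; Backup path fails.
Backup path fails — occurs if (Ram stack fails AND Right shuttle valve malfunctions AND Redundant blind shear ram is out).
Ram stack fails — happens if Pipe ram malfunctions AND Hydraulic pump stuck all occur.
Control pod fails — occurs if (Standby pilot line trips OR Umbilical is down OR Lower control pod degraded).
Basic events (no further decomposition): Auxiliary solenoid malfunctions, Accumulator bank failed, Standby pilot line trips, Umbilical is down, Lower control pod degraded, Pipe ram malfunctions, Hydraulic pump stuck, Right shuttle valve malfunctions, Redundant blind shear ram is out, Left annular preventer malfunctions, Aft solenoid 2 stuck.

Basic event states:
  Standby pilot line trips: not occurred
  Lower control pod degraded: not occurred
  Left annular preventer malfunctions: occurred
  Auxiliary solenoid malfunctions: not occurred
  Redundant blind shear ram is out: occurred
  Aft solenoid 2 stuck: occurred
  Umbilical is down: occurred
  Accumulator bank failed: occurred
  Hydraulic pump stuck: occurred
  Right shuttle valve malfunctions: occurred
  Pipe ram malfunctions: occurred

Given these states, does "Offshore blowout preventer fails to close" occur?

Yes

Control pod fails [OR]: Standby pilot line trips=not, Umbilical is down=occurs, Lower control pod degraded=not → at least one input occurs → occurs.
Ram stack fails [AND]: Pipe ram malfunctions=occurs, Hydraulic pump stuck=occurs → all inputs occur → occurs.
Backup path fails [AND]: Ram stack fails=occurs, Right shuttle valve malfunctions=occurs, Redundant blind shear ram is out=occurs → all inputs occur → occurs.
Shear sequence inoperative [AND]: Accumulator bank failed=occurs, Control pod fails=occurs, Backup path fails=occurs → all inputs occur → occurs.
Annular stack unavailable [OR]: Auxiliary solenoid malfunctions=not, Shear sequence inoperative=occurs → at least one input occurs → occurs.
Offshore blowout preventer fails to close [AND]: Annular stack unavailable=occurs, Left annular preventer malfunctions=occurs, Aft solenoid 2 stuck=occurs → all inputs occur → occurs.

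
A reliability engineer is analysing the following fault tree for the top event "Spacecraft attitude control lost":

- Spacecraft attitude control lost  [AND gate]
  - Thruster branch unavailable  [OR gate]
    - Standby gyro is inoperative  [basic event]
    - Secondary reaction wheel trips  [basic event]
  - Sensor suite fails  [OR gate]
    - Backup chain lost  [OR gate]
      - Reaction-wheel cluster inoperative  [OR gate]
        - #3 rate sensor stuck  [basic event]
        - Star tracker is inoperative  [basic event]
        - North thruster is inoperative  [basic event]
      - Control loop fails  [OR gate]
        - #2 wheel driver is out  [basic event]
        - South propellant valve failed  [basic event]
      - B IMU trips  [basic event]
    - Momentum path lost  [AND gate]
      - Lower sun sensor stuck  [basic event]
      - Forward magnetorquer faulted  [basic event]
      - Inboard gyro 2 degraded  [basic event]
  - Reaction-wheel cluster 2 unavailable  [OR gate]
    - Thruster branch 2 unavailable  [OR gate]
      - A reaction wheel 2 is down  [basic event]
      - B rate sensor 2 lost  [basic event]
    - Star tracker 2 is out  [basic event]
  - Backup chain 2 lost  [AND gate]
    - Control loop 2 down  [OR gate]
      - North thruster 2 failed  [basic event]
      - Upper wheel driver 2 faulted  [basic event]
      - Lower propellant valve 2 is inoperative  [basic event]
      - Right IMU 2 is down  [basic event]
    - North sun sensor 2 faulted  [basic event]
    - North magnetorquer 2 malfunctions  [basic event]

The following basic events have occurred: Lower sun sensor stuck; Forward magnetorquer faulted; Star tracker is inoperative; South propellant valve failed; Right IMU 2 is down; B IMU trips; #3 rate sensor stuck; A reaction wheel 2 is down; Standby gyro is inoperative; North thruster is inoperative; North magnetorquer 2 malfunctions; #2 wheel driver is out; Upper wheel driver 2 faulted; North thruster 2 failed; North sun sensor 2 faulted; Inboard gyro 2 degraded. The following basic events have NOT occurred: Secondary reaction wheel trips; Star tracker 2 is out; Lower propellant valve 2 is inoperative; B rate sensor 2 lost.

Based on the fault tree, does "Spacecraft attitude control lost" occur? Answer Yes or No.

Thruster branch unavailable [OR]: Standby gyro is inoperative=occurs, Secondary reaction wheel trips=not → at least one input occurs → occurs.
Reaction-wheel cluster inoperative [OR]: #3 rate sensor stuck=occurs, Star tracker is inoperative=occurs, North thruster is inoperative=occurs → at least one input occurs → occurs.
Control loop fails [OR]: #2 wheel driver is out=occurs, South propellant valve failed=occurs → at least one input occurs → occurs.
Backup chain lost [OR]: Reaction-wheel cluster inoperative=occurs, Control loop fails=occurs, B IMU trips=occurs → at least one input occurs → occurs.
Momentum path lost [AND]: Lower sun sensor stuck=occurs, Forward magnetorquer faulted=occurs, Inboard gyro 2 degraded=occurs → all inputs occur → occurs.
Sensor suite fails [OR]: Backup chain lost=occurs, Momentum path lost=occurs → at least one input occurs → occurs.
Thruster branch 2 unavailable [OR]: A reaction wheel 2 is down=occurs, B rate sensor 2 lost=not → at least one input occurs → occurs.
Reaction-wheel cluster 2 unavailable [OR]: Thruster branch 2 unavailable=occurs, Star tracker 2 is out=not → at least one input occurs → occurs.
Control loop 2 down [OR]: North thruster 2 failed=occurs, Upper wheel driver 2 faulted=occurs, Lower propellant valve 2 is inoperative=not, Right IMU 2 is down=occurs → at least one input occurs → occurs.
Backup chain 2 lost [AND]: Control loop 2 down=occurs, North sun sensor 2 faulted=occurs, North magnetorquer 2 malfunctions=occurs → all inputs occur → occurs.
Spacecraft attitude control lost [AND]: Thruster branch unavailable=occurs, Sensor suite fails=occurs, Reaction-wheel cluster 2 unavailable=occurs, Backup chain 2 lost=occurs → all inputs occur → occurs.

Yes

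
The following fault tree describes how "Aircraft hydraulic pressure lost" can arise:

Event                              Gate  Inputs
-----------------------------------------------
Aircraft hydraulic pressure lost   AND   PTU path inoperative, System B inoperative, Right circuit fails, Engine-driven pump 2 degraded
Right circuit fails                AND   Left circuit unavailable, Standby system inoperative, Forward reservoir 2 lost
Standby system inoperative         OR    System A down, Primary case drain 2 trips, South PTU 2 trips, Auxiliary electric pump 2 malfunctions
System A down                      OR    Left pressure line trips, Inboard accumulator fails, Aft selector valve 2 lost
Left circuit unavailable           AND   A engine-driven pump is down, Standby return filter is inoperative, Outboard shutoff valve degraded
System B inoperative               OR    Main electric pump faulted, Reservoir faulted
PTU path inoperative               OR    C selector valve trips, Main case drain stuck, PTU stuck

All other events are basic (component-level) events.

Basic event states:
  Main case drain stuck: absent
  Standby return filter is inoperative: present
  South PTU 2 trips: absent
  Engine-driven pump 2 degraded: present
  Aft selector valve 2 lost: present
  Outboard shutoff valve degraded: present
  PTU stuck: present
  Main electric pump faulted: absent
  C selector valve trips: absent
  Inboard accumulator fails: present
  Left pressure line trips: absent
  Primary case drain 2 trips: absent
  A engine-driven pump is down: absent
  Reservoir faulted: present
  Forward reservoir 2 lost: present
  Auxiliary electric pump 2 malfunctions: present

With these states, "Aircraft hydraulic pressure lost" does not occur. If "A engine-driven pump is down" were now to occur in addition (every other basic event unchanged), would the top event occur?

Yes

Counterfactual: set "A engine-driven pump is down" to occurred.
PTU path inoperative [OR]: C selector valve trips=not, Main case drain stuck=not, PTU stuck=occurs → at least one input occurs → occurs.
System B inoperative [OR]: Main electric pump faulted=not, Reservoir faulted=occurs → at least one input occurs → occurs.
Left circuit unavailable [AND]: A engine-driven pump is down=occurs, Standby return filter is inoperative=occurs, Outboard shutoff valve degraded=occurs → all inputs occur → occurs.
System A down [OR]: Left pressure line trips=not, Inboard accumulator fails=occurs, Aft selector valve 2 lost=occurs → at least one input occurs → occurs.
Standby system inoperative [OR]: System A down=occurs, Primary case drain 2 trips=not, South PTU 2 trips=not, Auxiliary electric pump 2 malfunctions=occurs → at least one input occurs → occurs.
Right circuit fails [AND]: Left circuit unavailable=occurs, Standby system inoperative=occurs, Forward reservoir 2 lost=occurs → all inputs occur → occurs.
Aircraft hydraulic pressure lost [AND]: PTU path inoperative=occurs, System B inoperative=occurs, Right circuit fails=occurs, Engine-driven pump 2 degraded=occurs → all inputs occur → occurs.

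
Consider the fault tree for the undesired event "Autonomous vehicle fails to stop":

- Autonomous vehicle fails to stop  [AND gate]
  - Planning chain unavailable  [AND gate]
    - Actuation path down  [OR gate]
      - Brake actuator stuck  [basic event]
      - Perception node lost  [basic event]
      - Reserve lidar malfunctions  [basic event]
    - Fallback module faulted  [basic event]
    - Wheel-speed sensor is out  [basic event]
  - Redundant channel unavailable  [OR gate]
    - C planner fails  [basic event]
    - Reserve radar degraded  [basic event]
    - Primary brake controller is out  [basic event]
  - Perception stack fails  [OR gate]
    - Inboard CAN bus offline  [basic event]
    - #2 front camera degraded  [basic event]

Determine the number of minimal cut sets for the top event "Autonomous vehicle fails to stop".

18

Actuation path down [OR]: union of children's cut sets → 3 cut set(s).
Planning chain unavailable [AND]: one cut set from each child combined → 3 × 1 × 1 = 3 cut set(s).
Redundant channel unavailable [OR]: union of children's cut sets → 3 cut set(s).
Perception stack fails [OR]: union of children's cut sets → 2 cut set(s).
Autonomous vehicle fails to stop [AND]: one cut set from each child combined → 3 × 3 × 2 = 18 cut set(s).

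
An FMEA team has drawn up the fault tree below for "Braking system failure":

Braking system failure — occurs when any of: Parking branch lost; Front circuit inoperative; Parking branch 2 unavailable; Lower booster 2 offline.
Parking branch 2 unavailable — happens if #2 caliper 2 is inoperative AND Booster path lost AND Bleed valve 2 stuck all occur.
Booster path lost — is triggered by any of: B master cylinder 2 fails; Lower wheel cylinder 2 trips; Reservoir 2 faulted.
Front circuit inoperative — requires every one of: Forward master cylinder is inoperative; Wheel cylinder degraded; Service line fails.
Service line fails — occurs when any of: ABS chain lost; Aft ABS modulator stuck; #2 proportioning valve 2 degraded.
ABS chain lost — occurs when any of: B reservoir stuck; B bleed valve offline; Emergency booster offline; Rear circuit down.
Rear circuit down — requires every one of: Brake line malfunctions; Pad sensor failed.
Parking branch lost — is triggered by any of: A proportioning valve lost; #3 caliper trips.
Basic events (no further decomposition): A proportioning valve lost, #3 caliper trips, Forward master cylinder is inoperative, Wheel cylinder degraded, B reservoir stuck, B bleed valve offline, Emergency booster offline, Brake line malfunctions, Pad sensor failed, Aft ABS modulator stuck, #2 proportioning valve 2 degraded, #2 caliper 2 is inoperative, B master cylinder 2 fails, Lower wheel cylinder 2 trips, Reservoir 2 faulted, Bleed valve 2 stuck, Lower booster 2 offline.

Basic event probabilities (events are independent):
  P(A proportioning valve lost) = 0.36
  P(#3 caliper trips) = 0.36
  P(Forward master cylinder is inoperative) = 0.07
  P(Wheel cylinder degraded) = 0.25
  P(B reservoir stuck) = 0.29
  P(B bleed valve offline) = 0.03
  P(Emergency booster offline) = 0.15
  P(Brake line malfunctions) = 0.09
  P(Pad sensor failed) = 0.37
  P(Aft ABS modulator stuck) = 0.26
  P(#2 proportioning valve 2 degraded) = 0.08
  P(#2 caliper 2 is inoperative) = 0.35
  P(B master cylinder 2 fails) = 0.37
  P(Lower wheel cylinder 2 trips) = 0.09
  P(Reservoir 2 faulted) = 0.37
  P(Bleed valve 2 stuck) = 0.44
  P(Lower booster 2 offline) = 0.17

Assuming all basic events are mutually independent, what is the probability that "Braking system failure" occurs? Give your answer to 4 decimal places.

P(Parking branch lost) [OR] = 1 − (1−0.36) × (1−0.36) = 0.590400
P(Rear circuit down) [AND] = 0.09 × 0.37 = 0.033300
P(ABS chain lost) [OR] = 1 − (1−0.29) × (1−0.03) × (1−0.15) × (1−0.033300) = 0.434099
P(Service line fails) [OR] = 1 − (1−0.434099) × (1−0.26) × (1−0.08) = 0.614735
P(Front circuit inoperative) [AND] = 0.07 × 0.25 × 0.614735 = 0.010758
P(Booster path lost) [OR] = 1 − (1−0.37) × (1−0.09) × (1−0.37) = 0.638821
P(Parking branch 2 unavailable) [AND] = 0.35 × 0.638821 × 0.44 = 0.098378
P(Braking system failure) [OR] = 1 − (1−0.590400) × (1−0.010758) × (1−0.098378) × (1−0.17) = 0.696775
Rounded to 4 decimal places: P(Braking system failure) ≈ 0.6968.

0.6968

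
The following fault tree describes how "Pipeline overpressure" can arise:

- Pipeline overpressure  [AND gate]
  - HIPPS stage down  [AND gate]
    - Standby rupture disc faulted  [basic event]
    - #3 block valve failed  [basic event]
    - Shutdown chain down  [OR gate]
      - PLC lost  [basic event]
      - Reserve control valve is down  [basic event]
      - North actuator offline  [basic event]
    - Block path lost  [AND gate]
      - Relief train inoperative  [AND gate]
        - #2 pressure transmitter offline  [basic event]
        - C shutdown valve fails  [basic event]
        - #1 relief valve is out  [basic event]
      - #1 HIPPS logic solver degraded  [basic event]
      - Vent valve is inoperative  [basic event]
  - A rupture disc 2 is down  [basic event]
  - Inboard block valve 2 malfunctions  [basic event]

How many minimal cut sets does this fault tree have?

Shutdown chain down [OR]: union of children's cut sets → 3 cut set(s).
Relief train inoperative [AND]: one cut set from each child combined → 1 × 1 × 1 = 1 cut set(s).
Block path lost [AND]: one cut set from each child combined → 1 × 1 × 1 = 1 cut set(s).
HIPPS stage down [AND]: one cut set from each child combined → 1 × 1 × 3 × 1 = 3 cut set(s).
Pipeline overpressure [AND]: one cut set from each child combined → 3 × 1 × 1 = 3 cut set(s).
Minimal cut sets: {#1 HIPPS logic solver degraded, #1 relief valve is out, #2 pressure transmitter offline, #3 block valve failed, A rupture disc 2 is down, C shutdown valve fails, Inboard block valve 2 malfunctions, PLC lost, Standby rupture disc faulted, Vent valve is inoperative}; {#1 HIPPS logic solver degraded, #1 relief valve is out, #2 pressure transmitter offline, #3 block valve failed, A rupture disc 2 is down, C shutdown valve fails, Inboard block valve 2 malfunctions, Reserve control valve is down, Standby rupture disc faulted, Vent valve is inoperative}; {#1 HIPPS logic solver degraded, #1 relief valve is out, #2 pressure transmitter offline, #3 block valve failed, A rupture disc 2 is down, C shutdown valve fails, Inboard block valve 2 malfunctions, North actuator offline, Standby rupture disc faulted, Vent valve is inoperative}.

3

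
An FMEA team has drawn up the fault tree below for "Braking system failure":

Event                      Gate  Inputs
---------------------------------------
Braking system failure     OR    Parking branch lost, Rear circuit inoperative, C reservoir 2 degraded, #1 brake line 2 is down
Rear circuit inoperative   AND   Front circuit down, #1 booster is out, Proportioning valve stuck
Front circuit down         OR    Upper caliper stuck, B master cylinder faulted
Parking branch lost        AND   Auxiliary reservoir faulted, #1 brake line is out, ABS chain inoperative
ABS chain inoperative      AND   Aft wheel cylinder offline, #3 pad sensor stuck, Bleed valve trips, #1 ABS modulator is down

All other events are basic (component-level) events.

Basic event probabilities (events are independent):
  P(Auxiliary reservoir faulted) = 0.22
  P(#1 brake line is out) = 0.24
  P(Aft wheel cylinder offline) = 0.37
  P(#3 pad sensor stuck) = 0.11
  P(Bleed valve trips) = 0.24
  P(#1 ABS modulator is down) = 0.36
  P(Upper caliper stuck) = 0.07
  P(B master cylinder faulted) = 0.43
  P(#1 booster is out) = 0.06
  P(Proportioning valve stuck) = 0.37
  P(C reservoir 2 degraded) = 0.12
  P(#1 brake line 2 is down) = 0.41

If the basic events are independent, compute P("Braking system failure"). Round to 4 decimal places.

0.4863

P(ABS chain inoperative) [AND] = 0.37 × 0.11 × 0.24 × 0.36 = 0.003516
P(Parking branch lost) [AND] = 0.22 × 0.24 × 0.003516 = 0.000186
P(Front circuit down) [OR] = 1 − (1−0.07) × (1−0.43) = 0.469900
P(Rear circuit inoperative) [AND] = 0.469900 × 0.06 × 0.37 = 0.010432
P(Braking system failure) [OR] = 1 − (1−0.000186) × (1−0.010432) × (1−0.12) × (1−0.41) = 0.486312
Rounded to 4 decimal places: P(Braking system failure) ≈ 0.4863.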